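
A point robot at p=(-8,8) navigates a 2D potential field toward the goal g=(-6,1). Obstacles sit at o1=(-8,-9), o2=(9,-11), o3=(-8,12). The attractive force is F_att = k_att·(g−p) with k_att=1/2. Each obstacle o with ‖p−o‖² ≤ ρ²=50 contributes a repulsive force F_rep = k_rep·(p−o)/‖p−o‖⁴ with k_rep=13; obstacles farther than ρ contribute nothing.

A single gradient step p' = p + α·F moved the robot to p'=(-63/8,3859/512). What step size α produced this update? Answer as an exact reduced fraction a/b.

α = 1/8

F_att = 1/2·(g−p) = 1/2·(2,-7) = (1.0000,-3.5000)
o1: d²=289 > ρ²=50 → inactive
o2: d²=650 > ρ²=50 → inactive
o3: d²=16 ≤ ρ²=50; F_rep = 13·(0,-4)/16² = (0.0000,-0.2031)
F = F_att + ΣF_rep = (1.0000,-3.7031)
Δp = p'−p = (0.1250,-0.4629); α = Δx/Fx = (1/8) / (1) = 1/8
check: Δy/Fy = (-237/512) / (-237/64) = 1/8 ✓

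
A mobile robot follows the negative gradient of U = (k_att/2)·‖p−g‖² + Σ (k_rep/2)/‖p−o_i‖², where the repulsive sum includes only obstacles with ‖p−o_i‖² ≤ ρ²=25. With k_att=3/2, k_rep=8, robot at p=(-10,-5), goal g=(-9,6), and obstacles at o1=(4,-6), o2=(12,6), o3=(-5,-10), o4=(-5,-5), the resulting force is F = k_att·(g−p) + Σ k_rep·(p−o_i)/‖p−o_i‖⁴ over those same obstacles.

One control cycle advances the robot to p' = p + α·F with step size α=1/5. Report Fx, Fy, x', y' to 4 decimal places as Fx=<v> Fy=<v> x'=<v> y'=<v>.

Fx=1.4360 Fy=16.5000 x'=-9.7128 y'=-1.7000

F_att = 3/2·(g−p) = 3/2·(1,11) = (1.5000,16.5000)
o1: d²=197 > ρ²=25 → inactive
o2: d²=605 > ρ²=25 → inactive
o3: d²=50 > ρ²=25 → inactive
o4: d²=25 ≤ ρ²=25; F_rep = 8·(-5,0)/25² = (-0.0640,0.0000)
F = F_att + ΣF_rep = (1.4360,16.5000)
p' = p + 1/5·F = (-9.7128,-1.7000)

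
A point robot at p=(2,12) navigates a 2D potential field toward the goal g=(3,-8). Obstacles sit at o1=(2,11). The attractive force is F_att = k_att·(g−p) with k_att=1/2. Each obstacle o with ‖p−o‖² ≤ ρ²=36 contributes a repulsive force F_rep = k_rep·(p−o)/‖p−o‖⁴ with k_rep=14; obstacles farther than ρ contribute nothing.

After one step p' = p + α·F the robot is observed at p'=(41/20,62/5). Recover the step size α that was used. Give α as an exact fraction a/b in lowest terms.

F_att = 1/2·(g−p) = 1/2·(1,-20) = (0.5000,-10.0000)
o1: d²=1 ≤ ρ²=36; F_rep = 14·(0,1)/1² = (0.0000,14.0000)
F = F_att + ΣF_rep = (0.5000,4.0000)
Δp = p'−p = (0.0500,0.4000); α = Δx/Fx = (1/20) / (1/2) = 1/10
check: Δy/Fy = (2/5) / (4) = 1/10 ✓

α = 1/10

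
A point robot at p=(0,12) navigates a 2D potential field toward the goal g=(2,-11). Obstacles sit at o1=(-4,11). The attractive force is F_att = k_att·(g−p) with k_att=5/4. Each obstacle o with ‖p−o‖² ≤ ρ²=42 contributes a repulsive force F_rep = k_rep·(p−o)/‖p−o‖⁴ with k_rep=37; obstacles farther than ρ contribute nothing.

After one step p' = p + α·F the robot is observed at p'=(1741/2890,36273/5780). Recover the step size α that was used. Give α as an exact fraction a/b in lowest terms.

F_att = 5/4·(g−p) = 5/4·(2,-23) = (2.5000,-28.7500)
o1: d²=17 ≤ ρ²=42; F_rep = 37·(4,1)/17² = (0.5121,0.1280)
F = F_att + ΣF_rep = (3.0121,-28.6220)
Δp = p'−p = (0.6024,-5.7244); α = Δx/Fx = (1741/2890) / (1741/578) = 1/5
check: Δy/Fy = (-33087/5780) / (-33087/1156) = 1/5 ✓

α = 1/5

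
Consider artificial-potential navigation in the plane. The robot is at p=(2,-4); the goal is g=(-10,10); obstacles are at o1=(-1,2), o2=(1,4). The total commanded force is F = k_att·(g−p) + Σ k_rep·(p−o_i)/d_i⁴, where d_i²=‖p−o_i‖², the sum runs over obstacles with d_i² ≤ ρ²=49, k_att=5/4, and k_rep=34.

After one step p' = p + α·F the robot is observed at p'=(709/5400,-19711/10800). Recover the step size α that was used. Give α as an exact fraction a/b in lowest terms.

F_att = 5/4·(g−p) = 5/4·(-12,14) = (-15.0000,17.5000)
o1: d²=45 ≤ ρ²=49; F_rep = 34·(3,-6)/45² = (0.0504,-0.1007)
o2: d²=65 > ρ²=49 → inactive
F = F_att + ΣF_rep = (-14.9496,17.3993)
Δp = p'−p = (-1.8687,2.1749); α = Δx/Fx = (-10091/5400) / (-10091/675) = 1/8
check: Δy/Fy = (23489/10800) / (23489/1350) = 1/8 ✓

α = 1/8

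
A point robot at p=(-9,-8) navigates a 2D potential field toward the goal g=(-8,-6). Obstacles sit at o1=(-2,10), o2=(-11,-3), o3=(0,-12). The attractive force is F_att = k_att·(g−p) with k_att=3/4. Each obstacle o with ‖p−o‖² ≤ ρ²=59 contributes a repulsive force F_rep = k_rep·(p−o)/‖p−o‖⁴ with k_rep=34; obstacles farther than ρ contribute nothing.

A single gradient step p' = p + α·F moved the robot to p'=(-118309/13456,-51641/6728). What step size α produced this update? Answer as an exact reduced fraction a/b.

F_att = 3/4·(g−p) = 3/4·(1,2) = (0.7500,1.5000)
o1: d²=373 > ρ²=59 → inactive
o2: d²=29 ≤ ρ²=59; F_rep = 34·(2,-5)/29² = (0.0809,-0.2021)
o3: d²=97 > ρ²=59 → inactive
F = F_att + ΣF_rep = (0.8309,1.2979)
Δp = p'−p = (0.2077,0.3245); α = Δx/Fx = (2795/13456) / (2795/3364) = 1/4
check: Δy/Fy = (2183/6728) / (2183/1682) = 1/4 ✓

α = 1/4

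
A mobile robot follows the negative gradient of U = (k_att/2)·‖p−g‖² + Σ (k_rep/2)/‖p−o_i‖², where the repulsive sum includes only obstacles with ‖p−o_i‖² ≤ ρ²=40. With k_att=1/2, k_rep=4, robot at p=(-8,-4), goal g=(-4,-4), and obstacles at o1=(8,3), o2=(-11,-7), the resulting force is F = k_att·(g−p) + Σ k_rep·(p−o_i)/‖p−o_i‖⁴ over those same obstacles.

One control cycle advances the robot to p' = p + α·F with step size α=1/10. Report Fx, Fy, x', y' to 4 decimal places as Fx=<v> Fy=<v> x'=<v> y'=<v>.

Fx=2.0370 Fy=0.0370 x'=-7.7963 y'=-3.9963

F_att = 1/2·(g−p) = 1/2·(4,0) = (2.0000,0.0000)
o1: d²=305 > ρ²=40 → inactive
o2: d²=18 ≤ ρ²=40; F_rep = 4·(3,3)/18² = (0.0370,0.0370)
F = F_att + ΣF_rep = (2.0370,0.0370)
p' = p + 1/10·F = (-7.7963,-3.9963)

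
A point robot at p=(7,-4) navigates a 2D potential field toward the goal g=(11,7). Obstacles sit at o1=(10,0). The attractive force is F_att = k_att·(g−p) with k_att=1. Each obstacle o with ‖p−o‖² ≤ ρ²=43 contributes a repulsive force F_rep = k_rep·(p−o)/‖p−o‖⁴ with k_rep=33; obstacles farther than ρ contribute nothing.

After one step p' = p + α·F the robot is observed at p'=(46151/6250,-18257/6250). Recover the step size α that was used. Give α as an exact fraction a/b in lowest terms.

F_att = 1·(g−p) = 1·(4,11) = (4.0000,11.0000)
o1: d²=25 ≤ ρ²=43; F_rep = 33·(-3,-4)/25² = (-0.1584,-0.2112)
F = F_att + ΣF_rep = (3.8416,10.7888)
Δp = p'−p = (0.3842,1.0789); α = Δx/Fx = (2401/6250) / (2401/625) = 1/10
check: Δy/Fy = (6743/6250) / (6743/625) = 1/10 ✓

α = 1/10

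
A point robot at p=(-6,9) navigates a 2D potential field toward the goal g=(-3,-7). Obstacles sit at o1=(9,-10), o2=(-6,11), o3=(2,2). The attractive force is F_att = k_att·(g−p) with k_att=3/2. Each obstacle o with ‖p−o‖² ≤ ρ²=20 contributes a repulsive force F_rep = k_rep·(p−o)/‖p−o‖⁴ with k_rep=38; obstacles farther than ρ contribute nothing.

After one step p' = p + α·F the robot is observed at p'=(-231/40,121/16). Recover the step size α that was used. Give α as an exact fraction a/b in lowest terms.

α = 1/20

F_att = 3/2·(g−p) = 3/2·(3,-16) = (4.5000,-24.0000)
o1: d²=586 > ρ²=20 → inactive
o2: d²=4 ≤ ρ²=20; F_rep = 38·(0,-2)/4² = (0.0000,-4.7500)
o3: d²=113 > ρ²=20 → inactive
F = F_att + ΣF_rep = (4.5000,-28.7500)
Δp = p'−p = (0.2250,-1.4375); α = Δx/Fx = (9/40) / (9/2) = 1/20
check: Δy/Fy = (-23/16) / (-115/4) = 1/20 ✓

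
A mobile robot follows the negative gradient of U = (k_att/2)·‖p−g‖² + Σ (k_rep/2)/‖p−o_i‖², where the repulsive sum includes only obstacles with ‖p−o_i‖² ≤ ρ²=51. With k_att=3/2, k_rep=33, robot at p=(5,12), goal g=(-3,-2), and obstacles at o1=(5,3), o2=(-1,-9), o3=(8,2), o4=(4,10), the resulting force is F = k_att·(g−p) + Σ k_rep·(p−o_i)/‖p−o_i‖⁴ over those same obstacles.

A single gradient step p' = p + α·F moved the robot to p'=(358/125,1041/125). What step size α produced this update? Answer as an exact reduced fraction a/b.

F_att = 3/2·(g−p) = 3/2·(-8,-14) = (-12.0000,-21.0000)
o1: d²=81 > ρ²=51 → inactive
o2: d²=477 > ρ²=51 → inactive
o3: d²=109 > ρ²=51 → inactive
o4: d²=5 ≤ ρ²=51; F_rep = 33·(1,2)/5² = (1.3200,2.6400)
F = F_att + ΣF_rep = (-10.6800,-18.3600)
Δp = p'−p = (-2.1360,-3.6720); α = Δx/Fx = (-267/125) / (-267/25) = 1/5
check: Δy/Fy = (-459/125) / (-459/25) = 1/5 ✓

α = 1/5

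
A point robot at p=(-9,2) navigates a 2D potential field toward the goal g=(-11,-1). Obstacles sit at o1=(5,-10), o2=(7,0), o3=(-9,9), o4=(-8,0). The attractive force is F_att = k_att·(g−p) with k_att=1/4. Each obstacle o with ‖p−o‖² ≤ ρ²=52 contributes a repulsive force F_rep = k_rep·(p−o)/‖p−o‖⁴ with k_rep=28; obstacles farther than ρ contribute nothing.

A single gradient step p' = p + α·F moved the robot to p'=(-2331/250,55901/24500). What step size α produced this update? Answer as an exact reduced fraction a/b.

α = 1/5

F_att = 1/4·(g−p) = 1/4·(-2,-3) = (-0.5000,-0.7500)
o1: d²=340 > ρ²=52 → inactive
o2: d²=260 > ρ²=52 → inactive
o3: d²=49 ≤ ρ²=52; F_rep = 28·(0,-7)/49² = (0.0000,-0.0816)
o4: d²=5 ≤ ρ²=52; F_rep = 28·(-1,2)/5² = (-1.1200,2.2400)
F = F_att + ΣF_rep = (-1.6200,1.4084)
Δp = p'−p = (-0.3240,0.2817); α = Δx/Fx = (-81/250) / (-81/50) = 1/5
check: Δy/Fy = (6901/24500) / (6901/4900) = 1/5 ✓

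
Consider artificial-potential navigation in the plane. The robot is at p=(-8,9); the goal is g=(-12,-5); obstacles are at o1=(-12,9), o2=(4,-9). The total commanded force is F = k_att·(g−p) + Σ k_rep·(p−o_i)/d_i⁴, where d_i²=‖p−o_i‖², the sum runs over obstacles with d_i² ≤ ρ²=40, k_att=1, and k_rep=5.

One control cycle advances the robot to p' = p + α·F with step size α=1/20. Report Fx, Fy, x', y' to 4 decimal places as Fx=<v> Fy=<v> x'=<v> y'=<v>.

F_att = 1·(g−p) = 1·(-4,-14) = (-4.0000,-14.0000)
o1: d²=16 ≤ ρ²=40; F_rep = 5·(4,0)/16² = (0.0781,0.0000)
o2: d²=468 > ρ²=40 → inactive
F = F_att + ΣF_rep = (-3.9219,-14.0000)
p' = p + 1/20·F = (-8.1961,8.3000)

Fx=-3.9219 Fy=-14.0000 x'=-8.1961 y'=8.3000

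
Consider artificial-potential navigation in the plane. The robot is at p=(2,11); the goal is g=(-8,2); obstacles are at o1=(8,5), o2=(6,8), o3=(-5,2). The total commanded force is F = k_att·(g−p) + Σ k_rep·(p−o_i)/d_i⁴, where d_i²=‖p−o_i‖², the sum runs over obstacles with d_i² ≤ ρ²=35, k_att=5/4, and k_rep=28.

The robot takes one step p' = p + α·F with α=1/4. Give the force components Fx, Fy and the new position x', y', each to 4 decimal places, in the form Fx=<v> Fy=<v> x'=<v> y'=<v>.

Fx=-12.6792 Fy=-11.1156 x'=-1.1698 y'=8.2211

F_att = 5/4·(g−p) = 5/4·(-10,-9) = (-12.5000,-11.2500)
o1: d²=72 > ρ²=35 → inactive
o2: d²=25 ≤ ρ²=35; F_rep = 28·(-4,3)/25² = (-0.1792,0.1344)
o3: d²=130 > ρ²=35 → inactive
F = F_att + ΣF_rep = (-12.6792,-11.1156)
p' = p + 1/4·F = (-1.1698,8.2211)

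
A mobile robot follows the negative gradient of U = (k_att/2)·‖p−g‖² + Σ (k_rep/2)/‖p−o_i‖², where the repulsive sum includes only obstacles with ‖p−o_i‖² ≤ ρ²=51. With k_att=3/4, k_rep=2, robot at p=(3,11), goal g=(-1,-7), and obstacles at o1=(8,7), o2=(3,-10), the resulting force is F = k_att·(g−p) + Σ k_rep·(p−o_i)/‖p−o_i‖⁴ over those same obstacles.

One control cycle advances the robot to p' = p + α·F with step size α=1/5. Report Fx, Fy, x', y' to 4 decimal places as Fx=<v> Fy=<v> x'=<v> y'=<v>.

Fx=-3.0059 Fy=-13.4952 x'=2.3988 y'=8.3010

F_att = 3/4·(g−p) = 3/4·(-4,-18) = (-3.0000,-13.5000)
o1: d²=41 ≤ ρ²=51; F_rep = 2·(-5,4)/41² = (-0.0059,0.0048)
o2: d²=441 > ρ²=51 → inactive
F = F_att + ΣF_rep = (-3.0059,-13.4952)
p' = p + 1/5·F = (2.3988,8.3010)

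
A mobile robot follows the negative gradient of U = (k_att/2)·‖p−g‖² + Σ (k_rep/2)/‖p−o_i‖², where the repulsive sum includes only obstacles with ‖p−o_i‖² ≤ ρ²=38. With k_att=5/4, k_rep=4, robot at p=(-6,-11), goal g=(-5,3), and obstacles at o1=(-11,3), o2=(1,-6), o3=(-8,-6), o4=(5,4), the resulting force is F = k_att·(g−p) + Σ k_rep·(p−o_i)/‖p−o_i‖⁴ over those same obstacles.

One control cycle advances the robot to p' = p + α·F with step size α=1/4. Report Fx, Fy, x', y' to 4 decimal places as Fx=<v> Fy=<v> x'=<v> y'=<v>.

F_att = 5/4·(g−p) = 5/4·(1,14) = (1.2500,17.5000)
o1: d²=221 > ρ²=38 → inactive
o2: d²=74 > ρ²=38 → inactive
o3: d²=29 ≤ ρ²=38; F_rep = 4·(2,-5)/29² = (0.0095,-0.0238)
o4: d²=346 > ρ²=38 → inactive
F = F_att + ΣF_rep = (1.2595,17.4762)
p' = p + 1/4·F = (-5.6851,-6.6309)

Fx=1.2595 Fy=17.4762 x'=-5.6851 y'=-6.6309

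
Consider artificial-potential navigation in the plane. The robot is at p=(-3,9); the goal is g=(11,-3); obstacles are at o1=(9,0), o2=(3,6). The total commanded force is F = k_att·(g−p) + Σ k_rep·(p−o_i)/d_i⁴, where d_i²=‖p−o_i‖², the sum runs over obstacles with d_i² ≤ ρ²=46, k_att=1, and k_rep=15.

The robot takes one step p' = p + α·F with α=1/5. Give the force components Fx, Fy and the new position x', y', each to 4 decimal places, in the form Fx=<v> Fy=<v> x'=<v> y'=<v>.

Fx=13.9556 Fy=-11.9778 x'=-0.2089 y'=6.6044

F_att = 1·(g−p) = 1·(14,-12) = (14.0000,-12.0000)
o1: d²=225 > ρ²=46 → inactive
o2: d²=45 ≤ ρ²=46; F_rep = 15·(-6,3)/45² = (-0.0444,0.0222)
F = F_att + ΣF_rep = (13.9556,-11.9778)
p' = p + 1/5·F = (-0.2089,6.6044)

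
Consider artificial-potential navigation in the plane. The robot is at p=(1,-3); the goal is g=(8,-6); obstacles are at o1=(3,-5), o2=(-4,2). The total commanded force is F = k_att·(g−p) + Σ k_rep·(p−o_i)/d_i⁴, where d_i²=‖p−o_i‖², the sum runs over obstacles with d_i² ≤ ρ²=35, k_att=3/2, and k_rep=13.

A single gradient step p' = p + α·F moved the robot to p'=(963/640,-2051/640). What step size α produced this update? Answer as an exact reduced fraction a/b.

α = 1/20

F_att = 3/2·(g−p) = 3/2·(7,-3) = (10.5000,-4.5000)
o1: d²=8 ≤ ρ²=35; F_rep = 13·(-2,2)/8² = (-0.4062,0.4062)
o2: d²=50 > ρ²=35 → inactive
F = F_att + ΣF_rep = (10.0938,-4.0938)
Δp = p'−p = (0.5047,-0.2047); α = Δx/Fx = (323/640) / (323/32) = 1/20
check: Δy/Fy = (-131/640) / (-131/32) = 1/20 ✓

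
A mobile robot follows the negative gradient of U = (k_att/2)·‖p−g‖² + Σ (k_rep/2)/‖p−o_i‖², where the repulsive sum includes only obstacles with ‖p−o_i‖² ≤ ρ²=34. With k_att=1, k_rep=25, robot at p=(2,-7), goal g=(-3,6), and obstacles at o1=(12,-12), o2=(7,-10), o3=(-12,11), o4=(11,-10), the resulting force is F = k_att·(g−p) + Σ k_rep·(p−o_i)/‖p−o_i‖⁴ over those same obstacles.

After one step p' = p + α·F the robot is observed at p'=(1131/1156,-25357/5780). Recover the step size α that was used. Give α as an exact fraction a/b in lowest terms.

F_att = 1·(g−p) = 1·(-5,13) = (-5.0000,13.0000)
o1: d²=125 > ρ²=34 → inactive
o2: d²=34 ≤ ρ²=34; F_rep = 25·(-5,3)/34² = (-0.1081,0.0649)
o3: d²=520 > ρ²=34 → inactive
o4: d²=90 > ρ²=34 → inactive
F = F_att + ΣF_rep = (-5.1081,13.0649)
Δp = p'−p = (-1.0216,2.6130); α = Δx/Fx = (-1181/1156) / (-5905/1156) = 1/5
check: Δy/Fy = (15103/5780) / (15103/1156) = 1/5 ✓

α = 1/5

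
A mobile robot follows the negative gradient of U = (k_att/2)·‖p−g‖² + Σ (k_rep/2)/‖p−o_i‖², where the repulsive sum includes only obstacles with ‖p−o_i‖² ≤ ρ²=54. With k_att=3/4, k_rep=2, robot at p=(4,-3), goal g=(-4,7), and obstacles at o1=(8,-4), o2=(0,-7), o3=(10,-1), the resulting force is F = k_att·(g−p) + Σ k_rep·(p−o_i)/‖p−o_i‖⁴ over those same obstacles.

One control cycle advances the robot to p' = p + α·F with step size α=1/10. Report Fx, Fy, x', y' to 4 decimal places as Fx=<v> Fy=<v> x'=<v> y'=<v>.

F_att = 3/4·(g−p) = 3/4·(-8,10) = (-6.0000,7.5000)
o1: d²=17 ≤ ρ²=54; F_rep = 2·(-4,1)/17² = (-0.0277,0.0069)
o2: d²=32 ≤ ρ²=54; F_rep = 2·(4,4)/32² = (0.0078,0.0078)
o3: d²=40 ≤ ρ²=54; F_rep = 2·(-6,-2)/40² = (-0.0075,-0.0025)
F = F_att + ΣF_rep = (-6.0274,7.5122)
p' = p + 1/10·F = (3.3973,-2.2488)

Fx=-6.0274 Fy=7.5122 x'=3.3973 y'=-2.2488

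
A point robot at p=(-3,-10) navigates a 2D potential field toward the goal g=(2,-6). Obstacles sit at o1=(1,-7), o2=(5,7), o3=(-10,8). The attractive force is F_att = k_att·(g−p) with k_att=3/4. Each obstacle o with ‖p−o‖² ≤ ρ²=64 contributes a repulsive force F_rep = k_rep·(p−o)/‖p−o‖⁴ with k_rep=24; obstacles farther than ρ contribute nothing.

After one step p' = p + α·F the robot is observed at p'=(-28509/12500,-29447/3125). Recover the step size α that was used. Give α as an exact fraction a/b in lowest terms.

α = 1/5

F_att = 3/4·(g−p) = 3/4·(5,4) = (3.7500,3.0000)
o1: d²=25 ≤ ρ²=64; F_rep = 24·(-4,-3)/25² = (-0.1536,-0.1152)
o2: d²=353 > ρ²=64 → inactive
o3: d²=373 > ρ²=64 → inactive
F = F_att + ΣF_rep = (3.5964,2.8848)
Δp = p'−p = (0.7193,0.5770); α = Δx/Fx = (8991/12500) / (8991/2500) = 1/5
check: Δy/Fy = (1803/3125) / (1803/625) = 1/5 ✓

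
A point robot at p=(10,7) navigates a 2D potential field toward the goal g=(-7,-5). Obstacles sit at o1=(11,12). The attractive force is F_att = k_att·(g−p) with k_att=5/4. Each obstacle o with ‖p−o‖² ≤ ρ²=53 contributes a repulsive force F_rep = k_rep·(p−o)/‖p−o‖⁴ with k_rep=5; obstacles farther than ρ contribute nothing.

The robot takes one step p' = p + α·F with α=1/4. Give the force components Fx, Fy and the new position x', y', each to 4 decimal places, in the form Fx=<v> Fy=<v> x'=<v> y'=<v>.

F_att = 5/4·(g−p) = 5/4·(-17,-12) = (-21.2500,-15.0000)
o1: d²=26 ≤ ρ²=53; F_rep = 5·(-1,-5)/26² = (-0.0074,-0.0370)
F = F_att + ΣF_rep = (-21.2574,-15.0370)
p' = p + 1/4·F = (4.6857,3.2408)

Fx=-21.2574 Fy=-15.0370 x'=4.6857 y'=3.2408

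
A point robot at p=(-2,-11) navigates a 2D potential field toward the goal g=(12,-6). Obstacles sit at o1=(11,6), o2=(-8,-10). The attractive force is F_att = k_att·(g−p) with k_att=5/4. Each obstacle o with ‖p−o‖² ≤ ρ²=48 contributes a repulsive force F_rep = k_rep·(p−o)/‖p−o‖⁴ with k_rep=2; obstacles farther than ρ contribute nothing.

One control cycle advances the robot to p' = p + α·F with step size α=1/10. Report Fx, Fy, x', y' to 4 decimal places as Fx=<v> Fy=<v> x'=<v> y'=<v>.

F_att = 5/4·(g−p) = 5/4·(14,5) = (17.5000,6.2500)
o1: d²=458 > ρ²=48 → inactive
o2: d²=37 ≤ ρ²=48; F_rep = 2·(6,-1)/37² = (0.0088,-0.0015)
F = F_att + ΣF_rep = (17.5088,6.2485)
p' = p + 1/10·F = (-0.2491,-10.3751)

Fx=17.5088 Fy=6.2485 x'=-0.2491 y'=-10.3751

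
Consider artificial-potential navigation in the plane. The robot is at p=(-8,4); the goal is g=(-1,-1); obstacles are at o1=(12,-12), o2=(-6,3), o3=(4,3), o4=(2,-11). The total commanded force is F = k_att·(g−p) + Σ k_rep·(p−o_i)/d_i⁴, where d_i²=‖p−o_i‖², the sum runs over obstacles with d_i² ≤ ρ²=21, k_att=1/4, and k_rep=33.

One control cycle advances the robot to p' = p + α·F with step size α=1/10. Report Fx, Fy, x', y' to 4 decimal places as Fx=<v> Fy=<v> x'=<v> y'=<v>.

F_att = 1/4·(g−p) = 1/4·(7,-5) = (1.7500,-1.2500)
o1: d²=656 > ρ²=21 → inactive
o2: d²=5 ≤ ρ²=21; F_rep = 33·(-2,1)/5² = (-2.6400,1.3200)
o3: d²=145 > ρ²=21 → inactive
o4: d²=325 > ρ²=21 → inactive
F = F_att + ΣF_rep = (-0.8900,0.0700)
p' = p + 1/10·F = (-8.0890,4.0070)

Fx=-0.8900 Fy=0.0700 x'=-8.0890 y'=4.0070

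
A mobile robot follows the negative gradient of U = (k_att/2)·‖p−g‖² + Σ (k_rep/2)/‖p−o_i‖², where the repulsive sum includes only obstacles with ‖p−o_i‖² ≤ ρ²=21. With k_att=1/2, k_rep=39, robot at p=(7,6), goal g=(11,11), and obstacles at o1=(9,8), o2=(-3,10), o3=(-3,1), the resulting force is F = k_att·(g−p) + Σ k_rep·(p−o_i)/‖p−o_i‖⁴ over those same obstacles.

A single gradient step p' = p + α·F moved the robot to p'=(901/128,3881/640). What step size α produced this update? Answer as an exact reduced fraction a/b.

F_att = 1/2·(g−p) = 1/2·(4,5) = (2.0000,2.5000)
o1: d²=8 ≤ ρ²=21; F_rep = 39·(-2,-2)/8² = (-1.2188,-1.2188)
o2: d²=116 > ρ²=21 → inactive
o3: d²=125 > ρ²=21 → inactive
F = F_att + ΣF_rep = (0.7812,1.2812)
Δp = p'−p = (0.0391,0.0641); α = Δx/Fx = (5/128) / (25/32) = 1/20
check: Δy/Fy = (41/640) / (41/32) = 1/20 ✓

α = 1/20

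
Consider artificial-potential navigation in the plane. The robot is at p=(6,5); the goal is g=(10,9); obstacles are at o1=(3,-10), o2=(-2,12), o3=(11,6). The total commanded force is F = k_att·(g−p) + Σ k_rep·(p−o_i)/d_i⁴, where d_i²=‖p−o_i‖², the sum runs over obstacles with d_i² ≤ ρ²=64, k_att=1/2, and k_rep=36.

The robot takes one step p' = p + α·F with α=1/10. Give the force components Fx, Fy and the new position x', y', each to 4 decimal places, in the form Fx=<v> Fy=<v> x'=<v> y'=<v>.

Fx=1.7337 Fy=1.9467 x'=6.1734 y'=5.1947

F_att = 1/2·(g−p) = 1/2·(4,4) = (2.0000,2.0000)
o1: d²=234 > ρ²=64 → inactive
o2: d²=113 > ρ²=64 → inactive
o3: d²=26 ≤ ρ²=64; F_rep = 36·(-5,-1)/26² = (-0.2663,-0.0533)
F = F_att + ΣF_rep = (1.7337,1.9467)
p' = p + 1/10·F = (6.1734,5.1947)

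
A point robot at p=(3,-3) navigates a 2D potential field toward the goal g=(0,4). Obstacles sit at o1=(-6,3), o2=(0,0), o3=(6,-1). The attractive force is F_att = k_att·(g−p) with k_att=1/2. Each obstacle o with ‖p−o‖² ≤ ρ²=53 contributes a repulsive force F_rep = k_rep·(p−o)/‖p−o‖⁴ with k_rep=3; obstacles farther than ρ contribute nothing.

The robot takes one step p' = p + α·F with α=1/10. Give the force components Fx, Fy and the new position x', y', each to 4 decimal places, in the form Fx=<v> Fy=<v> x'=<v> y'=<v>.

Fx=-1.5255 Fy=3.4367 x'=2.8475 y'=-2.6563

F_att = 1/2·(g−p) = 1/2·(-3,7) = (-1.5000,3.5000)
o1: d²=117 > ρ²=53 → inactive
o2: d²=18 ≤ ρ²=53; F_rep = 3·(3,-3)/18² = (0.0278,-0.0278)
o3: d²=13 ≤ ρ²=53; F_rep = 3·(-3,-2)/13² = (-0.0533,-0.0355)
F = F_att + ΣF_rep = (-1.5255,3.4367)
p' = p + 1/10·F = (2.8475,-2.6563)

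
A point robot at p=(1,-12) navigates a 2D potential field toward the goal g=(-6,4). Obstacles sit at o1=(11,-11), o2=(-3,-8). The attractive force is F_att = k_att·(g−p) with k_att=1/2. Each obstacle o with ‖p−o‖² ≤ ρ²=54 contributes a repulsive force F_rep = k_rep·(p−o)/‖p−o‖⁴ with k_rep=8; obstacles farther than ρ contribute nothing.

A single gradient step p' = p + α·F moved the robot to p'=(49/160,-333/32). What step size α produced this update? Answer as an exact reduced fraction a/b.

α = 1/5

F_att = 1/2·(g−p) = 1/2·(-7,16) = (-3.5000,8.0000)
o1: d²=101 > ρ²=54 → inactive
o2: d²=32 ≤ ρ²=54; F_rep = 8·(4,-4)/32² = (0.0312,-0.0312)
F = F_att + ΣF_rep = (-3.4688,7.9688)
Δp = p'−p = (-0.6937,1.5938); α = Δx/Fx = (-111/160) / (-111/32) = 1/5
check: Δy/Fy = (51/32) / (255/32) = 1/5 ✓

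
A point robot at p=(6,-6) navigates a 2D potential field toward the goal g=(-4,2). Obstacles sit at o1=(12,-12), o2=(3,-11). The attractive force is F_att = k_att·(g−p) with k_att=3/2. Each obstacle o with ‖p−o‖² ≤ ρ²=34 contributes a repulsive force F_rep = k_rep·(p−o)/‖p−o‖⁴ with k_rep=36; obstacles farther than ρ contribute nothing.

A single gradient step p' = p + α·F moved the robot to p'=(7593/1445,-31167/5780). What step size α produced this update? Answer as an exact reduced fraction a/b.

α = 1/20

F_att = 3/2·(g−p) = 3/2·(-10,8) = (-15.0000,12.0000)
o1: d²=72 > ρ²=34 → inactive
o2: d²=34 ≤ ρ²=34; F_rep = 36·(3,5)/34² = (0.0934,0.1557)
F = F_att + ΣF_rep = (-14.9066,12.1557)
Δp = p'−p = (-0.7453,0.6078); α = Δx/Fx = (-1077/1445) / (-4308/289) = 1/20
check: Δy/Fy = (3513/5780) / (3513/289) = 1/20 ✓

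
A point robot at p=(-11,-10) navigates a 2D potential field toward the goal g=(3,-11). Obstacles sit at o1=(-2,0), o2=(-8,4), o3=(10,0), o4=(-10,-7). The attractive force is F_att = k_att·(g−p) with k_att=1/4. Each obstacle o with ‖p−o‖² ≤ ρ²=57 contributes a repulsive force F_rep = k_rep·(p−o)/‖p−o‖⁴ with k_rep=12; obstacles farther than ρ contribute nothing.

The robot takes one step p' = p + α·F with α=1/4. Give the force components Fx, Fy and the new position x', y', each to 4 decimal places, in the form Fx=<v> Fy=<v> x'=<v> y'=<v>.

Fx=3.3800 Fy=-0.6100 x'=-10.1550 y'=-10.1525

F_att = 1/4·(g−p) = 1/4·(14,-1) = (3.5000,-0.2500)
o1: d²=181 > ρ²=57 → inactive
o2: d²=205 > ρ²=57 → inactive
o3: d²=541 > ρ²=57 → inactive
o4: d²=10 ≤ ρ²=57; F_rep = 12·(-1,-3)/10² = (-0.1200,-0.3600)
F = F_att + ΣF_rep = (3.3800,-0.6100)
p' = p + 1/4·F = (-10.1550,-10.1525)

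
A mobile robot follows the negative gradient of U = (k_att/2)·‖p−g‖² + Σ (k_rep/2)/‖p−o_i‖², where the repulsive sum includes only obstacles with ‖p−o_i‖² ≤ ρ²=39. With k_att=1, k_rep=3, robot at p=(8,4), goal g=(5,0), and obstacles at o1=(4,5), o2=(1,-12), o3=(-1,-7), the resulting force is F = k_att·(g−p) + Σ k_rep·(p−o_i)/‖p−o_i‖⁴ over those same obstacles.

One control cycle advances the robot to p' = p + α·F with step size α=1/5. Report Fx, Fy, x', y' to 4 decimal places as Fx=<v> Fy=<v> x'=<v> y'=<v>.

F_att = 1·(g−p) = 1·(-3,-4) = (-3.0000,-4.0000)
o1: d²=17 ≤ ρ²=39; F_rep = 3·(4,-1)/17² = (0.0415,-0.0104)
o2: d²=305 > ρ²=39 → inactive
o3: d²=202 > ρ²=39 → inactive
F = F_att + ΣF_rep = (-2.9585,-4.0104)
p' = p + 1/5·F = (7.4083,3.1979)

Fx=-2.9585 Fy=-4.0104 x'=7.4083 y'=3.1979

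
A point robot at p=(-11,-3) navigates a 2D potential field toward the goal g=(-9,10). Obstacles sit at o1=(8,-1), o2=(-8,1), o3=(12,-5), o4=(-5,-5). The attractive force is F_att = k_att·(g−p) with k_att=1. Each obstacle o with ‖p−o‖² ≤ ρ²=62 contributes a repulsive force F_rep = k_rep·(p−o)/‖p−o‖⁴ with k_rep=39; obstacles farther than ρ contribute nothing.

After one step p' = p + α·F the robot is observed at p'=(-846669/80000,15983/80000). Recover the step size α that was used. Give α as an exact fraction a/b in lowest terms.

α = 1/4

F_att = 1·(g−p) = 1·(2,13) = (2.0000,13.0000)
o1: d²=365 > ρ²=62 → inactive
o2: d²=25 ≤ ρ²=62; F_rep = 39·(-3,-4)/25² = (-0.1872,-0.2496)
o3: d²=533 > ρ²=62 → inactive
o4: d²=40 ≤ ρ²=62; F_rep = 39·(-6,2)/40² = (-0.1462,0.0488)
F = F_att + ΣF_rep = (1.6665,12.7991)
Δp = p'−p = (0.4166,3.1998); α = Δx/Fx = (33331/80000) / (33331/20000) = 1/4
check: Δy/Fy = (255983/80000) / (255983/20000) = 1/4 ✓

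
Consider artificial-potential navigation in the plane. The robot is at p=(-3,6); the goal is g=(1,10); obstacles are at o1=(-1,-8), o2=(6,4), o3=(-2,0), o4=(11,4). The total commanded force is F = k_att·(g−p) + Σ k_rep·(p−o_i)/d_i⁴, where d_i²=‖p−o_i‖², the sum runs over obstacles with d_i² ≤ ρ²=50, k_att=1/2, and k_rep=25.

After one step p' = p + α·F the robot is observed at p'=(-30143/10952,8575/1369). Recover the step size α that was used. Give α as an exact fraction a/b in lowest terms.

α = 1/8

F_att = 1/2·(g−p) = 1/2·(4,4) = (2.0000,2.0000)
o1: d²=200 > ρ²=50 → inactive
o2: d²=85 > ρ²=50 → inactive
o3: d²=37 ≤ ρ²=50; F_rep = 25·(-1,6)/37² = (-0.0183,0.1096)
o4: d²=200 > ρ²=50 → inactive
F = F_att + ΣF_rep = (1.9817,2.1096)
Δp = p'−p = (0.2477,0.2637); α = Δx/Fx = (2713/10952) / (2713/1369) = 1/8
check: Δy/Fy = (361/1369) / (2888/1369) = 1/8 ✓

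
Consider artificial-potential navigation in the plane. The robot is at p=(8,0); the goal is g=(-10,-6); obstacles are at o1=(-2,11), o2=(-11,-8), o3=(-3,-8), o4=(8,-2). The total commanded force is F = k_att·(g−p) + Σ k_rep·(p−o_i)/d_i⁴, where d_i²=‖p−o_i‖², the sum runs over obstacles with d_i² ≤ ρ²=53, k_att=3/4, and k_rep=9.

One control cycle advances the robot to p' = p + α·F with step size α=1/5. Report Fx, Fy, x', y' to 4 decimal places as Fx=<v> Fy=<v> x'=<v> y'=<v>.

F_att = 3/4·(g−p) = 3/4·(-18,-6) = (-13.5000,-4.5000)
o1: d²=221 > ρ²=53 → inactive
o2: d²=425 > ρ²=53 → inactive
o3: d²=185 > ρ²=53 → inactive
o4: d²=4 ≤ ρ²=53; F_rep = 9·(0,2)/4² = (0.0000,1.1250)
F = F_att + ΣF_rep = (-13.5000,-3.3750)
p' = p + 1/5·F = (5.3000,-0.6750)

Fx=-13.5000 Fy=-3.3750 x'=5.3000 y'=-0.6750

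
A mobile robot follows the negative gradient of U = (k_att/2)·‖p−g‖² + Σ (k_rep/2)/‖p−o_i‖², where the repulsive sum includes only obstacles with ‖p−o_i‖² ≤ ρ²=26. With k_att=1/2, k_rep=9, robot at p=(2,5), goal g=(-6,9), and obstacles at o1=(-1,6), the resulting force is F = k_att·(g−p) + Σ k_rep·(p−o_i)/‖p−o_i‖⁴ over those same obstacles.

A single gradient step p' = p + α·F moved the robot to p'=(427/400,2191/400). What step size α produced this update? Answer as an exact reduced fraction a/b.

F_att = 1/2·(g−p) = 1/2·(-8,4) = (-4.0000,2.0000)
o1: d²=10 ≤ ρ²=26; F_rep = 9·(3,-1)/10² = (0.2700,-0.0900)
F = F_att + ΣF_rep = (-3.7300,1.9100)
Δp = p'−p = (-0.9325,0.4775); α = Δx/Fx = (-373/400) / (-373/100) = 1/4
check: Δy/Fy = (191/400) / (191/100) = 1/4 ✓

α = 1/4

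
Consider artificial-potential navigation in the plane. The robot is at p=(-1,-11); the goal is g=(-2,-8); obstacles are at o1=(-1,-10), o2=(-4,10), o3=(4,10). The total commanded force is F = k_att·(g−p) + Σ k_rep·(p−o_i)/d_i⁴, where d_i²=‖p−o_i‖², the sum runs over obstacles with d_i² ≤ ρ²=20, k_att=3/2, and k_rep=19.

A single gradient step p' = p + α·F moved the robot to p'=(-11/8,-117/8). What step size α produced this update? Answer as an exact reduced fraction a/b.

F_att = 3/2·(g−p) = 3/2·(-1,3) = (-1.5000,4.5000)
o1: d²=1 ≤ ρ²=20; F_rep = 19·(0,-1)/1² = (0.0000,-19.0000)
o2: d²=450 > ρ²=20 → inactive
o3: d²=466 > ρ²=20 → inactive
F = F_att + ΣF_rep = (-1.5000,-14.5000)
Δp = p'−p = (-0.3750,-3.6250); α = Δx/Fx = (-3/8) / (-3/2) = 1/4
check: Δy/Fy = (-29/8) / (-29/2) = 1/4 ✓

α = 1/4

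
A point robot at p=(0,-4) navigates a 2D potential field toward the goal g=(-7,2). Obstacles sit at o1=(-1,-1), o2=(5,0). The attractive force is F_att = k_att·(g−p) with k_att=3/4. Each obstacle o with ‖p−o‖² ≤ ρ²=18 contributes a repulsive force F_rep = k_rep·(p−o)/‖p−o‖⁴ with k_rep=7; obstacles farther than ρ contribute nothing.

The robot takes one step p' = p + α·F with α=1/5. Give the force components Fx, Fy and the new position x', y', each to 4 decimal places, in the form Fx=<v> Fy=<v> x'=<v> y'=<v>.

F_att = 3/4·(g−p) = 3/4·(-7,6) = (-5.2500,4.5000)
o1: d²=10 ≤ ρ²=18; F_rep = 7·(1,-3)/10² = (0.0700,-0.2100)
o2: d²=41 > ρ²=18 → inactive
F = F_att + ΣF_rep = (-5.1800,4.2900)
p' = p + 1/5·F = (-1.0360,-3.1420)

Fx=-5.1800 Fy=4.2900 x'=-1.0360 y'=-3.1420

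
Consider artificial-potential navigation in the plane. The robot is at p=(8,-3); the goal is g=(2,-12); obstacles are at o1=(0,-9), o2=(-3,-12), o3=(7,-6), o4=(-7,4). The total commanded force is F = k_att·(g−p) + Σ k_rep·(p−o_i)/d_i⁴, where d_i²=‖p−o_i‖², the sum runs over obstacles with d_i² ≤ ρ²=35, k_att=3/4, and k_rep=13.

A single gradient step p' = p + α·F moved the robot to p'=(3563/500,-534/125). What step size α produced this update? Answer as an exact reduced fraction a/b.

α = 1/5

F_att = 3/4·(g−p) = 3/4·(-6,-9) = (-4.5000,-6.7500)
o1: d²=100 > ρ²=35 → inactive
o2: d²=202 > ρ²=35 → inactive
o3: d²=10 ≤ ρ²=35; F_rep = 13·(1,3)/10² = (0.1300,0.3900)
o4: d²=274 > ρ²=35 → inactive
F = F_att + ΣF_rep = (-4.3700,-6.3600)
Δp = p'−p = (-0.8740,-1.2720); α = Δx/Fx = (-437/500) / (-437/100) = 1/5
check: Δy/Fy = (-159/125) / (-159/25) = 1/5 ✓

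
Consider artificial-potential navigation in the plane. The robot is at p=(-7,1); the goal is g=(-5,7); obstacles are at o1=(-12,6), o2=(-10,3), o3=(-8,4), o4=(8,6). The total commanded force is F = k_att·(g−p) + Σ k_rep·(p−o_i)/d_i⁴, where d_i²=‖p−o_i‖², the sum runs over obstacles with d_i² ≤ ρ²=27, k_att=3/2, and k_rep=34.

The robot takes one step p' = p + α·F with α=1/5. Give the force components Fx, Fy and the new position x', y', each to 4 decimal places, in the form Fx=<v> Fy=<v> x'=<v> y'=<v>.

F_att = 3/2·(g−p) = 3/2·(2,6) = (3.0000,9.0000)
o1: d²=50 > ρ²=27 → inactive
o2: d²=13 ≤ ρ²=27; F_rep = 34·(3,-2)/13² = (0.6036,-0.4024)
o3: d²=10 ≤ ρ²=27; F_rep = 34·(1,-3)/10² = (0.3400,-1.0200)
o4: d²=250 > ρ²=27 → inactive
F = F_att + ΣF_rep = (3.9436,7.5776)
p' = p + 1/5·F = (-6.2113,2.5155)

Fx=3.9436 Fy=7.5776 x'=-6.2113 y'=2.5155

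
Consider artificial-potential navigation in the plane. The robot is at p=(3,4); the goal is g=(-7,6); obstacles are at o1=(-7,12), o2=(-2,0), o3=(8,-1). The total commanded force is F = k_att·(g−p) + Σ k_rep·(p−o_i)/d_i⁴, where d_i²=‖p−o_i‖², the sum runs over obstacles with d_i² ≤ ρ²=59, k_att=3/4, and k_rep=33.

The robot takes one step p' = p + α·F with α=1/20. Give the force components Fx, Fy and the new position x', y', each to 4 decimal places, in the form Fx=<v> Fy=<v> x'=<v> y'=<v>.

F_att = 3/4·(g−p) = 3/4·(-10,2) = (-7.5000,1.5000)
o1: d²=164 > ρ²=59 → inactive
o2: d²=41 ≤ ρ²=59; F_rep = 33·(5,4)/41² = (0.0982,0.0785)
o3: d²=50 ≤ ρ²=59; F_rep = 33·(-5,5)/50² = (-0.0660,0.0660)
F = F_att + ΣF_rep = (-7.4678,1.6445)
p' = p + 1/20·F = (2.6266,4.0822)

Fx=-7.4678 Fy=1.6445 x'=2.6266 y'=4.0822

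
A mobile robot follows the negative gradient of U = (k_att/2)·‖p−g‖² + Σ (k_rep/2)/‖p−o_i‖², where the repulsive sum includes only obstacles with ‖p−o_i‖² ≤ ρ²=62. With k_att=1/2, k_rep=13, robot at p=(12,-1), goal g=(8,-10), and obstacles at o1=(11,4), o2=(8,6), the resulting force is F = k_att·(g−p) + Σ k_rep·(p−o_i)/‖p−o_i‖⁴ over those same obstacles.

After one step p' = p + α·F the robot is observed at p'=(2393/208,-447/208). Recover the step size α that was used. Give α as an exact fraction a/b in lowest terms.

F_att = 1/2·(g−p) = 1/2·(-4,-9) = (-2.0000,-4.5000)
o1: d²=26 ≤ ρ²=62; F_rep = 13·(1,-5)/26² = (0.0192,-0.0962)
o2: d²=65 > ρ²=62 → inactive
F = F_att + ΣF_rep = (-1.9808,-4.5962)
Δp = p'−p = (-0.4952,-1.1490); α = Δx/Fx = (-103/208) / (-103/52) = 1/4
check: Δy/Fy = (-239/208) / (-239/52) = 1/4 ✓

α = 1/4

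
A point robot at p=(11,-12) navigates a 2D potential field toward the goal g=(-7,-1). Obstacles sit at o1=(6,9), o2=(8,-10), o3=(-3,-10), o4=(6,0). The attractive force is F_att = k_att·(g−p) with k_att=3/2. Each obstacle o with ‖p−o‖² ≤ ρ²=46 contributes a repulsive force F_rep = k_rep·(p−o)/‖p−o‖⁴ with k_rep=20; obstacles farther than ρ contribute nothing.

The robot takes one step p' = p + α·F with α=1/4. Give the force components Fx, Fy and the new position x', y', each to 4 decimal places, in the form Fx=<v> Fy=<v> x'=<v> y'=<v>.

F_att = 3/2·(g−p) = 3/2·(-18,11) = (-27.0000,16.5000)
o1: d²=466 > ρ²=46 → inactive
o2: d²=13 ≤ ρ²=46; F_rep = 20·(3,-2)/13² = (0.3550,-0.2367)
o3: d²=200 > ρ²=46 → inactive
o4: d²=169 > ρ²=46 → inactive
F = F_att + ΣF_rep = (-26.6450,16.2633)
p' = p + 1/4·F = (4.3388,-7.9342)

Fx=-26.6450 Fy=16.2633 x'=4.3388 y'=-7.9342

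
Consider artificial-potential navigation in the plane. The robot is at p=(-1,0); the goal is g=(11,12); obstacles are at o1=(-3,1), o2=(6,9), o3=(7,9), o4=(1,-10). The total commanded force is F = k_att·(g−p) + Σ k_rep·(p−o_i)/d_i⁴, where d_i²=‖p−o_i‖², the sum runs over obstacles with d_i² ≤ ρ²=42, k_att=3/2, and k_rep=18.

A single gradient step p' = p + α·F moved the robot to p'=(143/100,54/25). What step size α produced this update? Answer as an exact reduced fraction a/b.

F_att = 3/2·(g−p) = 3/2·(12,12) = (18.0000,18.0000)
o1: d²=5 ≤ ρ²=42; F_rep = 18·(2,-1)/5² = (1.4400,-0.7200)
o2: d²=130 > ρ²=42 → inactive
o3: d²=145 > ρ²=42 → inactive
o4: d²=104 > ρ²=42 → inactive
F = F_att + ΣF_rep = (19.4400,17.2800)
Δp = p'−p = (2.4300,2.1600); α = Δx/Fx = (243/100) / (486/25) = 1/8
check: Δy/Fy = (54/25) / (432/25) = 1/8 ✓

α = 1/8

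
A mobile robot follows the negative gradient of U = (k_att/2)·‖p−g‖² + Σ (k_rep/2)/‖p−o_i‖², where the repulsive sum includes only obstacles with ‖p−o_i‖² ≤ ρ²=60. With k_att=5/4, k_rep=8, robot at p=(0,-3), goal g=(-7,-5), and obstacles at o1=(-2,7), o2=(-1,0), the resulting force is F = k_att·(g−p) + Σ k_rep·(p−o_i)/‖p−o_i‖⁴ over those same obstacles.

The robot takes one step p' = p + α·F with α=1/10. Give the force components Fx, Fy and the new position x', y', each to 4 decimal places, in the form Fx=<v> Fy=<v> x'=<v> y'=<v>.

Fx=-8.6700 Fy=-2.7400 x'=-0.8670 y'=-3.2740

F_att = 5/4·(g−p) = 5/4·(-7,-2) = (-8.7500,-2.5000)
o1: d²=104 > ρ²=60 → inactive
o2: d²=10 ≤ ρ²=60; F_rep = 8·(1,-3)/10² = (0.0800,-0.2400)
F = F_att + ΣF_rep = (-8.6700,-2.7400)
p' = p + 1/10·F = (-0.8670,-3.2740)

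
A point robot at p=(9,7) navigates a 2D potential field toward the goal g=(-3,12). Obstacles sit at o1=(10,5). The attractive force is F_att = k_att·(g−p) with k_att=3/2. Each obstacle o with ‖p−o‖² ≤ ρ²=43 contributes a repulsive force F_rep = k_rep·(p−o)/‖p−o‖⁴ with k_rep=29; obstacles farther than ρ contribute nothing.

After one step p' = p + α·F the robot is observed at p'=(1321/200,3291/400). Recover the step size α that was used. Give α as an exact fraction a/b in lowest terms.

α = 1/8

F_att = 3/2·(g−p) = 3/2·(-12,5) = (-18.0000,7.5000)
o1: d²=5 ≤ ρ²=43; F_rep = 29·(-1,2)/5² = (-1.1600,2.3200)
F = F_att + ΣF_rep = (-19.1600,9.8200)
Δp = p'−p = (-2.3950,1.2275); α = Δx/Fx = (-479/200) / (-479/25) = 1/8
check: Δy/Fy = (491/400) / (491/50) = 1/8 ✓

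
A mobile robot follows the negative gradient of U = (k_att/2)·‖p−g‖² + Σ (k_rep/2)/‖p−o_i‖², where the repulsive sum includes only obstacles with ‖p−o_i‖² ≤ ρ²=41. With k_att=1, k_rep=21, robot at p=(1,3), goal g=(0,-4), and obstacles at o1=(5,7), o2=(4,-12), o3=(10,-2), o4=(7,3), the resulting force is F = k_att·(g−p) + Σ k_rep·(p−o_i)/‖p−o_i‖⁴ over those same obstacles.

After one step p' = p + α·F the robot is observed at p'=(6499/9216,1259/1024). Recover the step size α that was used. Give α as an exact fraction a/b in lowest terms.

F_att = 1·(g−p) = 1·(-1,-7) = (-1.0000,-7.0000)
o1: d²=32 ≤ ρ²=41; F_rep = 21·(-4,-4)/32² = (-0.0820,-0.0820)
o2: d²=234 > ρ²=41 → inactive
o3: d²=106 > ρ²=41 → inactive
o4: d²=36 ≤ ρ²=41; F_rep = 21·(-6,0)/36² = (-0.0972,0.0000)
F = F_att + ΣF_rep = (-1.1793,-7.0820)
Δp = p'−p = (-0.2948,-1.7705); α = Δx/Fx = (-2717/9216) / (-2717/2304) = 1/4
check: Δy/Fy = (-1813/1024) / (-1813/256) = 1/4 ✓

α = 1/4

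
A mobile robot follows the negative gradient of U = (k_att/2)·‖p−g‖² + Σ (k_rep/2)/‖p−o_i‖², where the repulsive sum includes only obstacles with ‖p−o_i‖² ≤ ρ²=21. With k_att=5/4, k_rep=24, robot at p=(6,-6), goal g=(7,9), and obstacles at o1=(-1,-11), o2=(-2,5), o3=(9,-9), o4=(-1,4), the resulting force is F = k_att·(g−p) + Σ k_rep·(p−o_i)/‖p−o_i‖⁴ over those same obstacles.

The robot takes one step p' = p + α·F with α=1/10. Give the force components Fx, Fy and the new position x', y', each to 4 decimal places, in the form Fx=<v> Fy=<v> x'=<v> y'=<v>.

F_att = 5/4·(g−p) = 5/4·(1,15) = (1.2500,18.7500)
o1: d²=74 > ρ²=21 → inactive
o2: d²=185 > ρ²=21 → inactive
o3: d²=18 ≤ ρ²=21; F_rep = 24·(-3,3)/18² = (-0.2222,0.2222)
o4: d²=149 > ρ²=21 → inactive
F = F_att + ΣF_rep = (1.0278,18.9722)
p' = p + 1/10·F = (6.1028,-4.1028)

Fx=1.0278 Fy=18.9722 x'=6.1028 y'=-4.1028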